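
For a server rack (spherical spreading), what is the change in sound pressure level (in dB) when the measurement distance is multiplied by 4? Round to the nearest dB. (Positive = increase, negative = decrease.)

-12 dB

A point source loses 6 dB per doubling of distance; generally ΔL = −20·log₁₀(r₂/r₁).
ΔL = −20·log₁₀(4) = -12.04 dB.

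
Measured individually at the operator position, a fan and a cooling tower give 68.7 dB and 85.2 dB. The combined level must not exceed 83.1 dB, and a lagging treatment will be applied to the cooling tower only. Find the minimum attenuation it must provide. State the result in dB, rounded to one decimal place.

2.3 dB

Fixed contribution from the other source: Σ 10^(L/10) = 10^(68.7/10) = 7.413e+06 (68.70 dB).
To meet 83.1 dB overall, the treated cooling tower may contribute at most 10^(83.1/10) − 7.413e+06 = 1.968e+08, i.e. 82.94 dB.
Required insertion loss = 85.2 − 82.94 = 2.26 dB.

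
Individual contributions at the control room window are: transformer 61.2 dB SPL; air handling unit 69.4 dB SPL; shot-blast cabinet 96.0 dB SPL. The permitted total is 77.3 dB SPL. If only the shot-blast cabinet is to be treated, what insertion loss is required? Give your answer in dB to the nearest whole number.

20 dB

The untreated sources together contribute 10^(61.2/10) + 10^(69.4/10) = 1.003e+07, i.e. 70.01 dB SPL.
The limit corresponds to 10^(77.3/10) = 5.370e+07; subtracting the fixed part leaves 4.368e+07 for the shot-blast cabinet, i.e. 76.40 dB SPL.
Required insertion loss = 96.0 − 76.40 = 19.60 dB.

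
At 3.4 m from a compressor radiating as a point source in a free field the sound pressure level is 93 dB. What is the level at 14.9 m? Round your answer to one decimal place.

80.2 dB

For a point source, L₂ = L₁ − 20·log₁₀(r₂/r₁).
L₂ = 93 − 20·log₁₀(14.9/3.4) = 93 − 12.834 = 80.17 dB.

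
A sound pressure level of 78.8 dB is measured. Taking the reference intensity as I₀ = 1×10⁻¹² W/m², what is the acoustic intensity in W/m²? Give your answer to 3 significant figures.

7.59e-05 W/m²

L = 10·log₁₀(I/I₀) ⇒ I = I₀·10^(L/10) = 10⁻¹² × 10^7.88.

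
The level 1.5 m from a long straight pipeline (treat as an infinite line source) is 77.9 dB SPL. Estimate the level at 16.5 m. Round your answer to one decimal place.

For a line source, L₂ = L₁ − 10·log₁₀(r₂/r₁).
L₂ = 77.9 − 10·log₁₀(16.5/1.5) = 77.9 − 10.414 = 67.49 dB SPL.

67.5 dB SPL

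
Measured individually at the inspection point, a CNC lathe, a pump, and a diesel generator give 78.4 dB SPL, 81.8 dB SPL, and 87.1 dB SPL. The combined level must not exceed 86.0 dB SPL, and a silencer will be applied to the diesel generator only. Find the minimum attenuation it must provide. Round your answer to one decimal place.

4.6 dB

Fixed contribution from the other sources: Σ 10^(L/10) = 10^(78.4/10) + 10^(81.8/10) = 2.205e+08 (83.43 dB SPL).
To meet 86.0 dB SPL overall, the treated diesel generator may contribute at most 10^(86.0/10) − 2.205e+08 = 1.776e+08, i.e. 82.49 dB SPL.
So the diesel generator must be reduced from 87.1 to 82.49 dB SPL: IL = 4.61 dB.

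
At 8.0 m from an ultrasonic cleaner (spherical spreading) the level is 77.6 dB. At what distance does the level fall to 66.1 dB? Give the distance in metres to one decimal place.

30.1 m

The 11.5 dB drop corresponds to a distance ratio of 10^(11.5/20) for a point source.
r₂ = 8.0·10^((77.6−66.1)/20) = 8.0·10^(11.5/20) = 30.07 m.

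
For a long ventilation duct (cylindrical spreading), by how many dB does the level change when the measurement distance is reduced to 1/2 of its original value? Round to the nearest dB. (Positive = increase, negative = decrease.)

+3 dB

A line source loses 3 dB per doubling of distance; generally ΔL = −10·log₁₀(r₂/r₁).
ΔL = −10·log₁₀(0.5) = +3.01 dB.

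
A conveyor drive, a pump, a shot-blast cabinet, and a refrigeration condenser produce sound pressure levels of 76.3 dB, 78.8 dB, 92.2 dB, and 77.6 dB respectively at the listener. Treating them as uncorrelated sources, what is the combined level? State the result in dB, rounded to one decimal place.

For uncorrelated sources the intensities add, so convert each level to linear form, sum, and take 10·log₁₀ of the total.
Σ 10^(L/10) = 10^(76.3/10) + 10^(78.8/10) + 10^(92.2/10) + 10^(77.6/10) = 1.836e+09.
L_total = 10·log₁₀(1.836e+09) = 92.64 dB.

92.6 dB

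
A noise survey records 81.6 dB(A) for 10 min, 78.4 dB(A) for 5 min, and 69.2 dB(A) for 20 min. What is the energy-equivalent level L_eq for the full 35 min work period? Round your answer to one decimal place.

77.5 dB(A)

The energy average is taken in the linear domain: L_eq = 10·log₁₀[(Σ tᵢ·10^(Lᵢ/10))/T], T = 35 min.
Σ tᵢ·10^(Lᵢ/10) = 10·10^(81.6/10) + 5·10^(78.4/10) + 20·10^(69.2/10) = 1.958e+09.
L_eq = 10·log₁₀(1.958e+09/35) = 77.48 dB(A).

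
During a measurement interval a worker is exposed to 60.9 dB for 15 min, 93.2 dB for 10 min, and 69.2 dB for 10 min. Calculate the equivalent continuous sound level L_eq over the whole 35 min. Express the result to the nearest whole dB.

L_eq = 10·log₁₀[(1/T)·Σ tᵢ·10^(Lᵢ/10)] with T = 35 min.
Σ tᵢ·10^(Lᵢ/10) = 15·10^(60.9/10) + 10·10^(93.2/10) + 10·10^(69.2/10) = 2.099e+10.
L_eq = 10·log₁₀(2.099e+10/35) = 87.78 dB.

88 dB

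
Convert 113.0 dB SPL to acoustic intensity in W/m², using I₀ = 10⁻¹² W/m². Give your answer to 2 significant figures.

0.20 W/m²

I/I₀ = 10^(113.0/10) = 1.995e+11, so I = 1.995e+11 × 10⁻¹² W/m².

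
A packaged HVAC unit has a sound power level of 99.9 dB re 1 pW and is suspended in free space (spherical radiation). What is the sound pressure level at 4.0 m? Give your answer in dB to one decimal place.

76.9 dB

The power spreads over a sphere of area 4π·r², so L_p = L_w − 10·log₁₀(4π·r²).
4π·r² = 201.1 m², 10·log₁₀ of that is 23.033 dB.
L_p = 99.9 − 23.033 = 76.87 dB.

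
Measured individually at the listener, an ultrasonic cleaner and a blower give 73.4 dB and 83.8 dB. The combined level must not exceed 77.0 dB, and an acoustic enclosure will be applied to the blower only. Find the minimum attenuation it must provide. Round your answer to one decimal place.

The untreated sources together contribute 10^(73.4/10) = 2.188e+07, i.e. 73.40 dB.
The limit corresponds to 10^(77.0/10) = 5.012e+07; subtracting the fixed part leaves 2.824e+07 for the blower, i.e. 74.51 dB.
Required insertion loss = 83.8 − 74.51 = 9.29 dB.

9.3 dB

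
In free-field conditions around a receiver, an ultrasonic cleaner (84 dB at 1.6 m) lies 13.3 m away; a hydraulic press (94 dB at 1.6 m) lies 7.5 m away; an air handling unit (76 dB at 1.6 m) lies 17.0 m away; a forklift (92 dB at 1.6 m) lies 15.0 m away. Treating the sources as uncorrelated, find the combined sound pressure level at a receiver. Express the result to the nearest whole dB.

First find each source's level at the receiver (point-source: −20·log₁₀(r/r_ref)), then combine on an intensity basis.
ultrasonic cleaner: 84 − 20·log₁₀(13.3/1.6) = 84 − 18.39 = 65.61 dB.
hydraulic press: 94 − 20·log₁₀(7.5/1.6) = 94 − 13.42 = 80.58 dB.
air handling unit: 76 − 20·log₁₀(17.0/1.6) = 76 − 20.53 = 55.47 dB.
forklift: 92 − 20·log₁₀(15.0/1.6) = 92 − 19.44 = 72.56 dB.
Σ 10^(L/10) = 1.363e+08 → L_total = 10·log₁₀(1.363e+08) = 81.35 dB.

81 dB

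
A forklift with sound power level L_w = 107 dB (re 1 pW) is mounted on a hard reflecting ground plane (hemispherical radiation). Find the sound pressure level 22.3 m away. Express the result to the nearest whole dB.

72 dB

Free-field hemispherical radiation: L_p = L_w − 10·log₁₀(2π·r²), r = 22.3 m.
2π·r² = 3125 m², 10·log₁₀ of that is 34.948 dB.
L_p = 107 − 34.948 = 72.05 dB.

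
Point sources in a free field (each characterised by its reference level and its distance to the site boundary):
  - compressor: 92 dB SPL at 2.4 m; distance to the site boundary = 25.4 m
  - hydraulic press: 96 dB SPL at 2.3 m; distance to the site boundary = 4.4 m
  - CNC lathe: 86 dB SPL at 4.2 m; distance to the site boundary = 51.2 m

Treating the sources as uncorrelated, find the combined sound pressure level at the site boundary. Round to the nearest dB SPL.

Propagate each source to the receiver with L = L_ref − 20·log₁₀(r/r_ref), then add intensities.
compressor: 92 − 20·log₁₀(25.4/2.4) = 92 − 20.49 = 71.51 dB SPL.
hydraulic press: 96 − 20·log₁₀(4.4/2.3) = 96 − 5.63 = 90.37 dB SPL.
CNC lathe: 86 − 20·log₁₀(51.2/4.2) = 86 − 21.72 = 64.28 dB SPL.
Σ 10^(L/10) = 1.105e+09 → L_total = 10·log₁₀(1.105e+09) = 90.43 dB SPL.

90 dB SPL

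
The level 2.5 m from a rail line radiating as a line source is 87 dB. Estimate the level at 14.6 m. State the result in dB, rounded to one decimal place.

79.3 dB

Cylindrical spreading from a line source gives a 10·log₁₀(r₂/r₁) drop.
L₂ = 87 − 10·log₁₀(14.6/2.5) = 87 − 7.664 = 79.34 dB.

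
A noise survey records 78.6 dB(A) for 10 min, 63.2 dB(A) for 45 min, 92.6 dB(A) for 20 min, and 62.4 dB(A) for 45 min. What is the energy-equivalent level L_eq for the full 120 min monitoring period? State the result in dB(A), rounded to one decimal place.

L_eq = 10·log₁₀[(1/T)·Σ tᵢ·10^(Lᵢ/10)] with T = 120 min.
Σ tᵢ·10^(Lᵢ/10) = 10·10^(78.6/10) + 45·10^(63.2/10) + 20·10^(92.6/10) + 45·10^(62.4/10) = 3.729e+10.
L_eq = 10·log₁₀(3.729e+10/120) = 84.92 dB(A).

84.9 dB(A)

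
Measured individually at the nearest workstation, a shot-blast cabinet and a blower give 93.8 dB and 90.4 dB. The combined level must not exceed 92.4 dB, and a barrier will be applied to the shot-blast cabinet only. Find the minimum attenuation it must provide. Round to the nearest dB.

6 dB

Everything except the shot-blast cabinet sums to 10^(90.4/10) = 1.096e+09 in linear terms, 90.40 dB.
The limit corresponds to 10^(92.4/10) = 1.738e+09; subtracting the fixed part leaves 6.413e+08 for the shot-blast cabinet, i.e. 88.07 dB.
Required insertion loss = 93.8 − 88.07 = 5.73 dB.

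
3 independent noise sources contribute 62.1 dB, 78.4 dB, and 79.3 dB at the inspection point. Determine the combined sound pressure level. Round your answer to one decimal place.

81.9 dB

For uncorrelated sources the intensities add, so convert each level to linear form, sum, and take 10·log₁₀ of the total.
Σ 10^(L/10) = 10^(62.1/10) + 10^(78.4/10) + 10^(79.3/10) = 1.559e+08.
L_total = 10·log₁₀(1.559e+08) = 81.93 dB.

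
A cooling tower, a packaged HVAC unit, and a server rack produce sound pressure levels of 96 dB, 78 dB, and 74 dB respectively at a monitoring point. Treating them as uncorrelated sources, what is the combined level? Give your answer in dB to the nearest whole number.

96 dB

For uncorrelated sources the intensities add, so convert each level to linear form, sum, and take 10·log₁₀ of the total.
Σ 10^(L/10) = 10^(96/10) + 10^(78/10) + 10^(74/10) = 4.069e+09.
L_total = 10·log₁₀(4.069e+09) = 96.10 dB.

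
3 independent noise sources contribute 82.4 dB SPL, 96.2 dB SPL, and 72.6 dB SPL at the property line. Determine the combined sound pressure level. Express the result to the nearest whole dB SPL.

For uncorrelated sources the intensities add, so convert each level to linear form, sum, and take 10·log₁₀ of the total.
Σ 10^(L/10) = 10^(82.4/10) + 10^(96.2/10) + 10^(72.6/10) = 4.361e+09.
L_total = 10·log₁₀(4.361e+09) = 96.40 dB SPL.

96 dB SPL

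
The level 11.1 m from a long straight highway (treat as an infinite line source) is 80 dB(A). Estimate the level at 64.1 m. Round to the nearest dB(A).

For a line source, L₂ = L₁ − 10·log₁₀(r₂/r₁).
L₂ = 80 − 10·log₁₀(64.1/11.1) = 80 − 7.615 = 72.38 dB(A).

72 dB(A)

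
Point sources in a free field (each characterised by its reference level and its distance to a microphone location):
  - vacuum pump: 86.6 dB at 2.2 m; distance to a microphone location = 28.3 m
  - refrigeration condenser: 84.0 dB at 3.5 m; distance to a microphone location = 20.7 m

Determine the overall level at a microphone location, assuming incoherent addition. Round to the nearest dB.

70 dB

First find each source's level at the receiver (point-source: −20·log₁₀(r/r_ref)), then combine on an intensity basis.
vacuum pump: 86.6 − 20·log₁₀(28.3/2.2) = 86.6 − 22.19 = 64.41 dB.
refrigeration condenser: 84.0 − 20·log₁₀(20.7/3.5) = 84.0 − 15.44 = 68.56 dB.
Σ 10^(L/10) = 9.943e+06 → L_total = 10·log₁₀(9.943e+06) = 69.98 dB.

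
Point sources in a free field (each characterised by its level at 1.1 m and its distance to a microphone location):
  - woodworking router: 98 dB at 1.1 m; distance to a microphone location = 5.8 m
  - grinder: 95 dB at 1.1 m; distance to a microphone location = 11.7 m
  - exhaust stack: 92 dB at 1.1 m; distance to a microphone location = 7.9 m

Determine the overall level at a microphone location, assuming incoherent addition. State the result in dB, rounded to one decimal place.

First find each source's level at the receiver (point-source: −20·log₁₀(r/r_ref)), then combine on an intensity basis.
woodworking router: 98 − 20·log₁₀(5.8/1.1) = 98 − 14.44 = 83.56 dB.
grinder: 95 − 20·log₁₀(11.7/1.1) = 95 − 20.54 = 74.46 dB.
exhaust stack: 92 − 20·log₁₀(7.9/1.1) = 92 − 17.12 = 74.88 dB.
Σ 10^(L/10) = 2.856e+08 → L_total = 10·log₁₀(2.856e+08) = 84.56 dB.

84.6 dB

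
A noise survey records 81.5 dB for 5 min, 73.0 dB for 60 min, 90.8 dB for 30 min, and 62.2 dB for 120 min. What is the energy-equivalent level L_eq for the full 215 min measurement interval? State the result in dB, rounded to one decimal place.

82.5 dB

L_eq = 10·log₁₀[(1/T)·Σ tᵢ·10^(Lᵢ/10)] with T = 215 min.
Σ tᵢ·10^(Lᵢ/10) = 5·10^(81.5/10) + 60·10^(73.0/10) + 30·10^(90.8/10) + 120·10^(62.2/10) = 3.817e+10.
L_eq = 10·log₁₀(3.817e+10/215) = 82.49 dB.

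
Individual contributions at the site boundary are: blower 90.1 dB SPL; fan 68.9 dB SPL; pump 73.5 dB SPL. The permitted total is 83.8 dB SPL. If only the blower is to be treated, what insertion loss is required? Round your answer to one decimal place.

6.9 dB

Fixed contribution from the other sources: Σ 10^(L/10) = 10^(68.9/10) + 10^(73.5/10) = 3.015e+07 (74.79 dB SPL).
The limit corresponds to 10^(83.8/10) = 2.399e+08; subtracting the fixed part leaves 2.097e+08 for the blower, i.e. 83.22 dB SPL.
Required insertion loss = 90.1 − 83.22 = 6.88 dB.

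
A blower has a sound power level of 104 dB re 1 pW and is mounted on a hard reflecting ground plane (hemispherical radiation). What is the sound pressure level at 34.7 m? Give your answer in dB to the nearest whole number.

Free-field hemispherical radiation: L_p = L_w − 10·log₁₀(2π·r²), r = 34.7 m.
2π·r² = 7566 m², 10·log₁₀ of that is 38.788 dB.
L_p = 104 − 38.788 = 65.21 dB.

65 dB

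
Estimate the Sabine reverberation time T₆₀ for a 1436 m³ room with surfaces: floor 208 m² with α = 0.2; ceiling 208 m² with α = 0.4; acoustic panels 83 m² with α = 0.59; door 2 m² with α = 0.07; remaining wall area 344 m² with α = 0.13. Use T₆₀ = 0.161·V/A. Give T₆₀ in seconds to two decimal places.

1.06 s

Total absorption A = 208·0.2 + 208·0.4 + 83·0.59 + 2·0.07 + 344·0.13 = 218.63 m² sabins.
T₆₀ = 0.161 × 1436 / 218.63 = 1.057 s.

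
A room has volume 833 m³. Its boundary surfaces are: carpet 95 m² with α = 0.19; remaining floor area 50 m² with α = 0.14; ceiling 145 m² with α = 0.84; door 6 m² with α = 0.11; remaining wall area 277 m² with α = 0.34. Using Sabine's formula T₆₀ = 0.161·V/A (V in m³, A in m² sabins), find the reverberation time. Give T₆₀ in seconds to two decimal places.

A = Σ Sᵢαᵢ = 95·0.19 + 50·0.14 + 145·0.84 + 6·0.11 + 277·0.34 = 241.69 m².
T₆₀ = 0.161 × 833 / 241.69 = 0.555 s.

0.55 s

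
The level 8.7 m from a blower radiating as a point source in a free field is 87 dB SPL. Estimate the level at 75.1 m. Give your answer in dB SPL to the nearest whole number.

Spherical spreading from a point source gives a 20·log₁₀(r₂/r₁) drop.
L₂ = 87 − 20·log₁₀(75.1/8.7) = 87 − 18.722 = 68.28 dB SPL.

68 dB SPL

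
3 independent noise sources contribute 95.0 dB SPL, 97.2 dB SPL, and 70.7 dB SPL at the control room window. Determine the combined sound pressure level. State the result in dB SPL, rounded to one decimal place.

99.3 dB SPL

For uncorrelated sources the intensities add, so convert each level to linear form, sum, and take 10·log₁₀ of the total.
Σ 10^(L/10) = 10^(95.0/10) + 10^(97.2/10) + 10^(70.7/10) = 8.422e+09.
L_total = 10·log₁₀(8.422e+09) = 99.25 dB SPL.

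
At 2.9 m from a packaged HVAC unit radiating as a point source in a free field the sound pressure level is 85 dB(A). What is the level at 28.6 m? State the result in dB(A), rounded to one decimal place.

65.1 dB(A)

For a point source, L₂ = L₁ − 20·log₁₀(r₂/r₁).
L₂ = 85 − 20·log₁₀(28.6/2.9) = 85 − 19.879 = 65.12 dB(A).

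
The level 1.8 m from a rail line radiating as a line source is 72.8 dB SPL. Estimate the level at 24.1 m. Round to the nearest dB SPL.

For a line source, L₂ = L₁ − 10·log₁₀(r₂/r₁).
L₂ = 72.8 − 10·log₁₀(24.1/1.8) = 72.8 − 11.267 = 61.53 dB SPL.

62 dB SPL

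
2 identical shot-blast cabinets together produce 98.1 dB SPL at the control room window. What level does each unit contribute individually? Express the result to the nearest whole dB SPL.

For N identical incoherent sources L_total = L₁ + 10·log₁₀ N, so L₁ = 98.1 − 10·log₁₀(2) = 98.1 − 3.010.

95 dB SPL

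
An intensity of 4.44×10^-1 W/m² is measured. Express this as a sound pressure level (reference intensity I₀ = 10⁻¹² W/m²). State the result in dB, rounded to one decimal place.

I/I₀ = 4.44×10^-1/10⁻¹² = 4.44×10^11, and L = 10·log₁₀(I/I₀).
L = 10·(0.6474 + 11) = 116.47 dB.

116.5 dB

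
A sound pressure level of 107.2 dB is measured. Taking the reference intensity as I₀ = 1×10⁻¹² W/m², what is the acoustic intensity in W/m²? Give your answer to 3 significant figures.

0.0525 W/m²

L = 10·log₁₀(I/I₀) ⇒ I = I₀·10^(L/10) = 10⁻¹² × 10^10.72.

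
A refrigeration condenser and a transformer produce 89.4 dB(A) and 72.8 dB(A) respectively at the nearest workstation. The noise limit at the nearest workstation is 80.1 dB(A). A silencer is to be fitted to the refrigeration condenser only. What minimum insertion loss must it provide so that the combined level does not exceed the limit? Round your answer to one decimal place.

Fixed contribution from the other source: Σ 10^(L/10) = 10^(72.8/10) = 1.905e+07 (72.80 dB(A)).
The limit corresponds to 10^(80.1/10) = 1.023e+08; subtracting the fixed part leaves 8.327e+07 for the refrigeration condenser, i.e. 79.21 dB(A).
Required insertion loss = 89.4 − 79.21 = 10.19 dB.

10.2 dB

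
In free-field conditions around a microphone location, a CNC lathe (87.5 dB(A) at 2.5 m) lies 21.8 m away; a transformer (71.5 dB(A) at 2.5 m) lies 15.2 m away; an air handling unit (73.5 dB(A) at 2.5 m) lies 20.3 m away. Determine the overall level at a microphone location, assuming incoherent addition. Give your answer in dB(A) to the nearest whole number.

Propagate each source to the receiver with L = L_ref − 20·log₁₀(r/r_ref), then add intensities.
CNC lathe: 87.5 − 20·log₁₀(21.8/2.5) = 87.5 − 18.81 = 68.69 dB(A).
transformer: 71.5 − 20·log₁₀(15.2/2.5) = 71.5 − 15.68 = 55.82 dB(A).
air handling unit: 73.5 − 20·log₁₀(20.3/2.5) = 73.5 − 18.19 = 55.31 dB(A).
Σ 10^(L/10) = 8.117e+06 → L_total = 10·log₁₀(8.117e+06) = 69.09 dB(A).

69 dB(A)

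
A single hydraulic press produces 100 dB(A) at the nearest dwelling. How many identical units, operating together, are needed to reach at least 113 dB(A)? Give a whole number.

20

N identical sources give L₁ + 10·log₁₀ N, so require 10·log₁₀ N ≥ 113 − 100 = 13.0 dB.
N ≥ 10^(13.0/10) = 19.953, so N = 20.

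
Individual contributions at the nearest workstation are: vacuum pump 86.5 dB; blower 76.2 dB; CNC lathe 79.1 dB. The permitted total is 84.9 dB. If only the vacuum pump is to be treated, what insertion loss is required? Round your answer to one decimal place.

3.8 dB

The untreated sources together contribute 10^(76.2/10) + 10^(79.1/10) = 1.230e+08, i.e. 80.90 dB.
The limit corresponds to 10^(84.9/10) = 3.090e+08; subtracting the fixed part leaves 1.861e+08 for the vacuum pump, i.e. 82.70 dB.
So the vacuum pump must be reduced from 86.5 to 82.70 dB: IL = 3.80 dB.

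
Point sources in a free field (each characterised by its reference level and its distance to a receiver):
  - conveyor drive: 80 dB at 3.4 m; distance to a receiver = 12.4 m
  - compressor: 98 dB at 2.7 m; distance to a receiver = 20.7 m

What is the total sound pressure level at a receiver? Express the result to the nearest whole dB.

81 dB

Propagate each source to the receiver with L = L_ref − 20·log₁₀(r/r_ref), then add intensities.
conveyor drive: 80 − 20·log₁₀(12.4/3.4) = 80 − 11.24 = 68.76 dB.
compressor: 98 − 20·log₁₀(20.7/2.7) = 98 − 17.69 = 80.31 dB.
Σ 10^(L/10) = 1.149e+08 → L_total = 10·log₁₀(1.149e+08) = 80.60 dB.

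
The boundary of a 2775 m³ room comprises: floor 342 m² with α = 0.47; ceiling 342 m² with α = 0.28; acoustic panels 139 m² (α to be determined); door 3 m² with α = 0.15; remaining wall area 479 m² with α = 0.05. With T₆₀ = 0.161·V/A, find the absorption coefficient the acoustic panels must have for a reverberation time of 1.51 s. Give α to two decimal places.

A = 0.161·V/T₆₀ = 0.161·2775/1.51 = 295.88 m² sabins.
Absorption from the other surfaces = 342·0.47 + 342·0.28 + 3·0.15 + 479·0.05 = 280.90 m², so the acoustic panels must supply 14.98 m² over 139 m².
α = 14.98/139 = 0.108.

0.11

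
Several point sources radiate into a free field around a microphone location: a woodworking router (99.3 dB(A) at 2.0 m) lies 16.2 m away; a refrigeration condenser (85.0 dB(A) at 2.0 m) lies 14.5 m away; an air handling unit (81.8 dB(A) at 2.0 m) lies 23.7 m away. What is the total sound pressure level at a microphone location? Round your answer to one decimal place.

First find each source's level at the receiver (point-source: −20·log₁₀(r/r_ref)), then combine on an intensity basis.
woodworking router: 99.3 − 20·log₁₀(16.2/2.0) = 99.3 − 18.17 = 81.13 dB(A).
refrigeration condenser: 85.0 − 20·log₁₀(14.5/2.0) = 85.0 − 17.21 = 67.79 dB(A).
air handling unit: 81.8 − 20·log₁₀(23.7/2.0) = 81.8 − 21.47 = 60.33 dB(A).
Σ 10^(L/10) = 1.368e+08 → L_total = 10·log₁₀(1.368e+08) = 81.36 dB(A).

81.4 dB(A)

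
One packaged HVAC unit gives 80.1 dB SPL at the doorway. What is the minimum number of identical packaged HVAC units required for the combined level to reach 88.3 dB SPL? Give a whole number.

The shortfall is 88.3 − 80.1 = 8.2 dB, and N units add 10·log₁₀ N, so need 10·log₁₀ N ≥ 8.2.
N ≥ 10^(8.2/10) = 6.607, so N = 7.

7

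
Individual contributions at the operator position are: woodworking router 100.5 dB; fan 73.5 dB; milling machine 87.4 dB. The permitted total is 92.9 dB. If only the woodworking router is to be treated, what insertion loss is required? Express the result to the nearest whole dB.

9 dB

Fixed contribution from the other sources: Σ 10^(L/10) = 10^(73.5/10) + 10^(87.4/10) = 5.719e+08 (87.57 dB).
The limit corresponds to 10^(92.9/10) = 1.950e+09; subtracting the fixed part leaves 1.378e+09 for the woodworking router, i.e. 91.39 dB.
So the woodworking router must be reduced from 100.5 to 91.39 dB: IL = 9.11 dB.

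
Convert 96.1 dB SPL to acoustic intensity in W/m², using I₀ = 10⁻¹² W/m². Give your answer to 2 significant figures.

0.0041 W/m²

I = I₀·10^(L/10) = 10⁻¹² × 10^(96.1/10) = 10^(-2.390).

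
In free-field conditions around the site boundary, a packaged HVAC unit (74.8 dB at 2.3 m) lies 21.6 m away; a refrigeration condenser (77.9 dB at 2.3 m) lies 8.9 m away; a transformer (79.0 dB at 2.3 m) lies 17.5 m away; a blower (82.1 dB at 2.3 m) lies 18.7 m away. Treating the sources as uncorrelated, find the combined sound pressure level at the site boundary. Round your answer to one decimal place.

Propagate each source to the receiver with L = L_ref − 20·log₁₀(r/r_ref), then add intensities.
packaged HVAC unit: 74.8 − 20·log₁₀(21.6/2.3) = 74.8 − 19.45 = 55.35 dB.
refrigeration condenser: 77.9 − 20·log₁₀(8.9/2.3) = 77.9 − 11.75 = 66.15 dB.
transformer: 79.0 − 20·log₁₀(17.5/2.3) = 79.0 − 17.63 = 61.37 dB.
blower: 82.1 − 20·log₁₀(18.7/2.3) = 82.1 − 18.20 = 63.90 dB.
Σ 10^(L/10) = 8.286e+06 → L_total = 10·log₁₀(8.286e+06) = 69.18 dB.

69.2 dB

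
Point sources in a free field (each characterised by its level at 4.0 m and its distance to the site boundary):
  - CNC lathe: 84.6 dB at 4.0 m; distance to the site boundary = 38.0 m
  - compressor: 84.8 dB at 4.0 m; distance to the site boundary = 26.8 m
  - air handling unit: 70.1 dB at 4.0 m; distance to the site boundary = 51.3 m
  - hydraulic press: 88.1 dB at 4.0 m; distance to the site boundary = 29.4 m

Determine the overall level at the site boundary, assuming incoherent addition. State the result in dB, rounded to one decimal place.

73.4 dB

Apply inverse-square spreading to bring every level to the receiver, then sum 10^(L/10).
CNC lathe: 84.6 − 20·log₁₀(38.0/4.0) = 84.6 − 19.55 = 65.05 dB.
compressor: 84.8 − 20·log₁₀(26.8/4.0) = 84.8 − 16.52 = 68.28 dB.
air handling unit: 70.1 − 20·log₁₀(51.3/4.0) = 70.1 − 22.16 = 47.94 dB.
hydraulic press: 88.1 − 20·log₁₀(29.4/4.0) = 88.1 − 17.33 = 70.77 dB.
Σ 10^(L/10) = 2.194e+07 → L_total = 10·log₁₀(2.194e+07) = 73.41 dB.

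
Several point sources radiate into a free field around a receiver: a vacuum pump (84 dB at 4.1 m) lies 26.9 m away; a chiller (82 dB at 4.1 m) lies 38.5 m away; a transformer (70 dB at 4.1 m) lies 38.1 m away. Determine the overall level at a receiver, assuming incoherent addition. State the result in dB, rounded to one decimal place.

First find each source's level at the receiver (point-source: −20·log₁₀(r/r_ref)), then combine on an intensity basis.
vacuum pump: 84 − 20·log₁₀(26.9/4.1) = 84 − 16.34 = 67.66 dB.
chiller: 82 − 20·log₁₀(38.5/4.1) = 82 − 19.45 = 62.55 dB.
transformer: 70 − 20·log₁₀(38.1/4.1) = 70 − 19.36 = 50.64 dB.
Σ 10^(L/10) = 7.749e+06 → L_total = 10·log₁₀(7.749e+06) = 68.89 dB.

68.9 dB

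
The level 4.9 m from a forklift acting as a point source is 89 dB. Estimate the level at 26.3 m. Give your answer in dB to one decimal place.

74.4 dB

Spherical spreading from a point source gives a 20·log₁₀(r₂/r₁) drop.
L₂ = 89 − 20·log₁₀(26.3/4.9) = 89 − 14.595 = 74.40 dB.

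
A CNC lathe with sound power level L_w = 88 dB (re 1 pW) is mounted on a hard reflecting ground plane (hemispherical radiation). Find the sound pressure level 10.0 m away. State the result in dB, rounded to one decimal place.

Free-field hemispherical radiation: L_p = L_w − 10·log₁₀(2π·r²), r = 10.0 m.
2π·r² = 628.3 m², 10·log₁₀ of that is 27.982 dB.
L_p = 88 − 27.982 = 60.02 dB.

60.0 dB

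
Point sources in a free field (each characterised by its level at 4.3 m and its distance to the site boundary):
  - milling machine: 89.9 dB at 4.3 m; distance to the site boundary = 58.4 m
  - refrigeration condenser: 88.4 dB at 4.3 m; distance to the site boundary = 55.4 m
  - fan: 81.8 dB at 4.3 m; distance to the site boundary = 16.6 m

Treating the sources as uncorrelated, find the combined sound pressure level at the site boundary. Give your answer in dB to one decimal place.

Apply inverse-square spreading to bring every level to the receiver, then sum 10^(L/10).
milling machine: 89.9 − 20·log₁₀(58.4/4.3) = 89.9 − 22.66 = 67.24 dB.
refrigeration condenser: 88.4 − 20·log₁₀(55.4/4.3) = 88.4 − 22.20 = 66.20 dB.
fan: 81.8 − 20·log₁₀(16.6/4.3) = 81.8 − 11.73 = 70.07 dB.
Σ 10^(L/10) = 1.962e+07 → L_total = 10·log₁₀(1.962e+07) = 72.93 dB.

72.9 dB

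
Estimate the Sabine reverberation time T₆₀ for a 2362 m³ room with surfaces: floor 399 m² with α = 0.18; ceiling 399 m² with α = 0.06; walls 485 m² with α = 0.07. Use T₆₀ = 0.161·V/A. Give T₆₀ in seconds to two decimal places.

Summing Sᵢαᵢ: 399·0.18 + 399·0.06 + 485·0.07 = 129.71 m².
T₆₀ = 0.161·V/A = 0.161·2362/129.71 = 2.932 s.

2.93 s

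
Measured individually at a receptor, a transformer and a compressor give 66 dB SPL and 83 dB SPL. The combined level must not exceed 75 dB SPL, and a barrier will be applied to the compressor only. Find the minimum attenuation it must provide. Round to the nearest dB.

Fixed contribution from the other source: Σ 10^(L/10) = 10^(66/10) = 3.981e+06 (66.00 dB SPL).
The limit corresponds to 10^(75/10) = 3.162e+07; subtracting the fixed part leaves 2.764e+07 for the compressor, i.e. 74.42 dB SPL.
Required insertion loss = 83 − 74.42 = 8.58 dB.

9 dB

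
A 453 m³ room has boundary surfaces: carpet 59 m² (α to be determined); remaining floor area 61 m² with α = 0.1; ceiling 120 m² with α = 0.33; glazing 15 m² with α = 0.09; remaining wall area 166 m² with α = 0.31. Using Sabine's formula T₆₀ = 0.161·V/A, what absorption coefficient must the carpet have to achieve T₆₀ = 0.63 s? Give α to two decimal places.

A = 0.161·V/T₆₀ = 0.161·453/0.63 = 115.77 m² sabins.
Absorption from the other surfaces = 61·0.1 + 120·0.33 + 15·0.09 + 166·0.31 = 98.51 m², so the carpet must supply 17.26 m² over 59 m².
α = 17.26/59 = 0.292.

0.29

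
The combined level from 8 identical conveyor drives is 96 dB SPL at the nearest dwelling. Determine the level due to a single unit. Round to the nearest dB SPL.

For N identical incoherent sources L_total = L₁ + 10·log₁₀ N, so L₁ = 96 − 10·log₁₀(8) = 96 − 9.031.

87 dB SPL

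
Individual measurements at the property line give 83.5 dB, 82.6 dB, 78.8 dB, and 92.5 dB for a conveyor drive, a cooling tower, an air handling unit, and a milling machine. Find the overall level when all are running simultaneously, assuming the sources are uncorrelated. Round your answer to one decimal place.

93.5 dB

For uncorrelated sources the intensities add, so convert each level to linear form, sum, and take 10·log₁₀ of the total.
Σ 10^(L/10) = 10^(83.5/10) + 10^(82.6/10) + 10^(78.8/10) + 10^(92.5/10) = 2.260e+09.
L_total = 10·log₁₀(2.260e+09) = 93.54 dB.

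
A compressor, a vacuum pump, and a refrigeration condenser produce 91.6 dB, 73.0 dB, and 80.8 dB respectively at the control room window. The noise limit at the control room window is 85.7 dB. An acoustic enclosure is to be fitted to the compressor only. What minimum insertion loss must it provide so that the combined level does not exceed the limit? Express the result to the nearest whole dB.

8 dB

The untreated sources together contribute 10^(73.0/10) + 10^(80.8/10) = 1.402e+08, i.e. 81.47 dB.
The limit corresponds to 10^(85.7/10) = 3.715e+08; subtracting the fixed part leaves 2.314e+08 for the compressor, i.e. 83.64 dB.
Required insertion loss = 91.6 − 83.64 = 7.96 dB.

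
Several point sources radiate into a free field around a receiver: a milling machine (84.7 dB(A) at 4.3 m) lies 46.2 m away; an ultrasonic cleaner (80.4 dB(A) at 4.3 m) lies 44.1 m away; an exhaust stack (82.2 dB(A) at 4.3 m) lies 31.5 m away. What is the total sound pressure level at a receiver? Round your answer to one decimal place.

Apply inverse-square spreading to bring every level to the receiver, then sum 10^(L/10).
milling machine: 84.7 − 20·log₁₀(46.2/4.3) = 84.7 − 20.62 = 64.08 dB(A).
ultrasonic cleaner: 80.4 − 20·log₁₀(44.1/4.3) = 80.4 − 20.22 = 60.18 dB(A).
exhaust stack: 82.2 − 20·log₁₀(31.5/4.3) = 82.2 − 17.30 = 64.90 dB(A).
Σ 10^(L/10) = 6.692e+06 → L_total = 10·log₁₀(6.692e+06) = 68.26 dB(A).

68.3 dB(A)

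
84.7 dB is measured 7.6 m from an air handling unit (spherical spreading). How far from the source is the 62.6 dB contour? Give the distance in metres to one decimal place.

The 22.1 dB drop corresponds to a distance ratio of 10^(22.1/20) for a point source.
r₂ = 7.6·10^((84.7−62.6)/20) = 7.6·10^(22.1/20) = 96.79 m.

96.8 m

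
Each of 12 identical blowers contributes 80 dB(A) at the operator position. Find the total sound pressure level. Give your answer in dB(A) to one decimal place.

L_total = L₁ + 10·log₁₀ N for N identical incoherent sources.
L_total = 80 + 10·log₁₀(12) = 80 + 10.792 = 90.79 dB(A).

90.8 dB(A)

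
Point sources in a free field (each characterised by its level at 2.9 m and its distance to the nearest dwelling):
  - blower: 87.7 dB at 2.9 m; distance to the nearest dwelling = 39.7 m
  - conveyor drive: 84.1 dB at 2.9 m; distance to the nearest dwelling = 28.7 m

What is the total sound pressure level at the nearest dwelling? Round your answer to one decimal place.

First find each source's level at the receiver (point-source: −20·log₁₀(r/r_ref)), then combine on an intensity basis.
blower: 87.7 − 20·log₁₀(39.7/2.9) = 87.7 − 22.73 = 64.97 dB.
conveyor drive: 84.1 − 20·log₁₀(28.7/2.9) = 84.1 − 19.91 = 64.19 dB.
Σ 10^(L/10) = 5.766e+06 → L_total = 10·log₁₀(5.766e+06) = 67.61 dB.

67.6 dB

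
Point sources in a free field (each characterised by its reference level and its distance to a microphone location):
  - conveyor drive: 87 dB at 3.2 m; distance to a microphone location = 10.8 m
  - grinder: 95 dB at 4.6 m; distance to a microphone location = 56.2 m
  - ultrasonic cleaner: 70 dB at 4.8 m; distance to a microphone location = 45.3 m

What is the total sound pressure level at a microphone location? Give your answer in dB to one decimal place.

78.1 dB

Apply inverse-square spreading to bring every level to the receiver, then sum 10^(L/10).
conveyor drive: 87 − 20·log₁₀(10.8/3.2) = 87 − 10.57 = 76.43 dB.
grinder: 95 − 20·log₁₀(56.2/4.6) = 95 − 21.74 = 73.26 dB.
ultrasonic cleaner: 70 − 20·log₁₀(45.3/4.8) = 70 − 19.50 = 50.50 dB.
Σ 10^(L/10) = 6.530e+07 → L_total = 10·log₁₀(6.530e+07) = 78.15 dB.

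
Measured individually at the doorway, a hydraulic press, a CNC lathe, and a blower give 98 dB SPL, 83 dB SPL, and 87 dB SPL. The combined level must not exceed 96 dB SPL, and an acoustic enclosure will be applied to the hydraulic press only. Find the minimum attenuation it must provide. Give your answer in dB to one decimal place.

2.8 dB

Everything except the hydraulic press sums to 10^(83/10) + 10^(87/10) = 7.007e+08 in linear terms, 88.46 dB SPL.
The limit corresponds to 10^(96/10) = 3.981e+09; subtracting the fixed part leaves 3.280e+09 for the hydraulic press, i.e. 95.16 dB SPL.
So the hydraulic press must be reduced from 98 to 95.16 dB SPL: IL = 2.84 dB.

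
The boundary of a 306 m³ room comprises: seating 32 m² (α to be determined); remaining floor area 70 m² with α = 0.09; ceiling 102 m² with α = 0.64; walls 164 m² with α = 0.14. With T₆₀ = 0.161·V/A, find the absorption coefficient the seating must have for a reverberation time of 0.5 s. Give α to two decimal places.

0.12

Required total absorption A = 0.161·306/0.5 = 98.53 m².
Absorption from the other surfaces = 70·0.09 + 102·0.64 + 164·0.14 = 94.54 m², so the seating must supply 3.99 m² over 32 m².
α = 3.99/32 = 0.125.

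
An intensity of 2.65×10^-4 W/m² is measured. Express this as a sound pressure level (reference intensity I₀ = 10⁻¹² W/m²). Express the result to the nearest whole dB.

84 dB

I/I₀ = 2.65×10^-4/10⁻¹² = 2.65×10^8, and L = 10·log₁₀(I/I₀).
L = 10·(0.4232 + 8) = 84.23 dB.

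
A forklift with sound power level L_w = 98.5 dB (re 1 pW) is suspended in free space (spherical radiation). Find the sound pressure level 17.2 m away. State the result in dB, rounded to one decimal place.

62.8 dB

The power spreads over a sphere of area 4π·r², so L_p = L_w − 10·log₁₀(4π·r²).
4π·r² = 3718 m², 10·log₁₀ of that is 35.703 dB.
L_p = 98.5 − 35.703 = 62.80 dB.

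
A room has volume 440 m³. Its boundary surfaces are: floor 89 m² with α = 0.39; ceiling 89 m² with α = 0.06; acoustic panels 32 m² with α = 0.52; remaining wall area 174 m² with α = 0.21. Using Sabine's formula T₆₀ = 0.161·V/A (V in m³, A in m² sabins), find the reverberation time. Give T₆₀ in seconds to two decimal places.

Total absorption A = 89·0.39 + 89·0.06 + 32·0.52 + 174·0.21 = 93.23 m² sabins.
T₆₀ = 0.161 × 440 / 93.23 = 0.760 s.

0.76 s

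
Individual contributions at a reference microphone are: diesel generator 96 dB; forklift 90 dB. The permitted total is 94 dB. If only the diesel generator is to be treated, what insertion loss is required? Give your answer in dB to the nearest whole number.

4 dB

Fixed contribution from the other source: Σ 10^(L/10) = 10^(90/10) = 1.000e+09 (90.00 dB).
To meet 94 dB overall, the treated diesel generator may contribute at most 10^(94/10) − 1.000e+09 = 1.512e+09, i.e. 91.80 dB.
So the diesel generator must be reduced from 96 to 91.80 dB: IL = 4.20 dB.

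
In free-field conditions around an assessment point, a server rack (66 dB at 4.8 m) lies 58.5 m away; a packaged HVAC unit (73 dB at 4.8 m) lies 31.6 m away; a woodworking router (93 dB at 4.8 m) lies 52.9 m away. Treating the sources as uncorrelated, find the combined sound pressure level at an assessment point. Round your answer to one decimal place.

72.3 dB

First find each source's level at the receiver (point-source: −20·log₁₀(r/r_ref)), then combine on an intensity basis.
server rack: 66 − 20·log₁₀(58.5/4.8) = 66 − 21.72 = 44.28 dB.
packaged HVAC unit: 73 − 20·log₁₀(31.6/4.8) = 73 − 16.37 = 56.63 dB.
woodworking router: 93 − 20·log₁₀(52.9/4.8) = 93 − 20.84 = 72.16 dB.
Σ 10^(L/10) = 1.691e+07 → L_total = 10·log₁₀(1.691e+07) = 72.28 dB.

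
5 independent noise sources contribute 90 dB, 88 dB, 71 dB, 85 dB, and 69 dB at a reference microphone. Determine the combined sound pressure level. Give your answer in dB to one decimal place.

Incoherent sources combine by intensity addition: L_total = 10·log₁₀(Σ 10^(L_i/10)).
Σ 10^(L/10) = 10^(90/10) + 10^(88/10) + 10^(71/10) + 10^(85/10) + 10^(69/10) = 1.968e+09.
L_total = 10·log₁₀(1.968e+09) = 92.94 dB.

92.9 dB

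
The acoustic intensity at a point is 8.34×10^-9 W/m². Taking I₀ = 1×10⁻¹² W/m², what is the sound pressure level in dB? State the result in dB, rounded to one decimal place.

39.2 dB

L = 10·log₁₀(I/I₀) = 10·log₁₀(8.34×10^-9/10⁻¹²) = 10·log₁₀(8.34×10^3).
L = 10·(0.9212 + 3) = 39.21 dB.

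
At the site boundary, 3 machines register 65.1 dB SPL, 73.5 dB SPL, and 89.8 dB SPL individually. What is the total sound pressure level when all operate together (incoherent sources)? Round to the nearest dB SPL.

For uncorrelated sources the intensities add, so convert each level to linear form, sum, and take 10·log₁₀ of the total.
Σ 10^(L/10) = 10^(65.1/10) + 10^(73.5/10) + 10^(89.8/10) = 9.806e+08.
L_total = 10·log₁₀(9.806e+08) = 89.91 dB SPL.

90 dB SPL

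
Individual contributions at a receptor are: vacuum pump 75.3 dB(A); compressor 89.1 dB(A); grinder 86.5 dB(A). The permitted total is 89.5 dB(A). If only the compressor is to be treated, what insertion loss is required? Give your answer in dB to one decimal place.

3.0 dB

Fixed contribution from the other sources: Σ 10^(L/10) = 10^(75.3/10) + 10^(86.5/10) = 4.806e+08 (86.82 dB(A)).
To meet 89.5 dB(A) overall, the treated compressor may contribute at most 10^(89.5/10) − 4.806e+08 = 4.107e+08, i.e. 86.14 dB(A).
Required insertion loss = 89.1 − 86.14 = 2.96 dB.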